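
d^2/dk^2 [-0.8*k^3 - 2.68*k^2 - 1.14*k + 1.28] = -4.8*k - 5.36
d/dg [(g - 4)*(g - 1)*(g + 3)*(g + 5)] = 4*g^3 + 9*g^2 - 42*g - 43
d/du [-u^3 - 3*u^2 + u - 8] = -3*u^2 - 6*u + 1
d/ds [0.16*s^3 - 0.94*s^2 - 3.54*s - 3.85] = 0.48*s^2 - 1.88*s - 3.54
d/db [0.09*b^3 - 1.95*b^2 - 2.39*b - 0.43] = 0.27*b^2 - 3.9*b - 2.39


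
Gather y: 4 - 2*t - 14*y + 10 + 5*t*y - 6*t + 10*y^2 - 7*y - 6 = -8*t + 10*y^2 + y*(5*t - 21) + 8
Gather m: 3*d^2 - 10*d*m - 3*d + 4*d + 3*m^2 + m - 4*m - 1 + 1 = 3*d^2 + d + 3*m^2 + m*(-10*d - 3)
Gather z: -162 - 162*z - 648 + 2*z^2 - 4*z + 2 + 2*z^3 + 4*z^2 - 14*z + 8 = 2*z^3 + 6*z^2 - 180*z - 800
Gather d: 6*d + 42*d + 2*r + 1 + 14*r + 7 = 48*d + 16*r + 8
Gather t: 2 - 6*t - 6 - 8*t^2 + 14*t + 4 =-8*t^2 + 8*t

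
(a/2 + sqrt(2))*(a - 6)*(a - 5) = a^3/2 - 11*a^2/2 + sqrt(2)*a^2 - 11*sqrt(2)*a + 15*a + 30*sqrt(2)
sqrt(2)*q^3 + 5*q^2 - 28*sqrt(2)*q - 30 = (q - 3*sqrt(2))*(q + 5*sqrt(2))*(sqrt(2)*q + 1)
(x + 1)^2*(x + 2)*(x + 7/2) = x^4 + 15*x^3/2 + 19*x^2 + 39*x/2 + 7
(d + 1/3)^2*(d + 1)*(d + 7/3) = d^4 + 4*d^3 + 14*d^2/3 + 52*d/27 + 7/27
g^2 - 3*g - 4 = (g - 4)*(g + 1)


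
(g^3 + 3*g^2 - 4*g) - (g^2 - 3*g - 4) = g^3 + 2*g^2 - g + 4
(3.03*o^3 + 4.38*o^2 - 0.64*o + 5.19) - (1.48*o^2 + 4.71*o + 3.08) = 3.03*o^3 + 2.9*o^2 - 5.35*o + 2.11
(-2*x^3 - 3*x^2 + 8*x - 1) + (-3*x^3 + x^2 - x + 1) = -5*x^3 - 2*x^2 + 7*x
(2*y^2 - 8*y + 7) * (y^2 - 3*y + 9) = 2*y^4 - 14*y^3 + 49*y^2 - 93*y + 63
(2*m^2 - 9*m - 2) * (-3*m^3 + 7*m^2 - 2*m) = -6*m^5 + 41*m^4 - 61*m^3 + 4*m^2 + 4*m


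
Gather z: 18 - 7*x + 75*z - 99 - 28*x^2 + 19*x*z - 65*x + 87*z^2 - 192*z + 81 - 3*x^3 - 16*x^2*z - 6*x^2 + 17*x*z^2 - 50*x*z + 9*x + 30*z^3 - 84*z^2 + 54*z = -3*x^3 - 34*x^2 - 63*x + 30*z^3 + z^2*(17*x + 3) + z*(-16*x^2 - 31*x - 63)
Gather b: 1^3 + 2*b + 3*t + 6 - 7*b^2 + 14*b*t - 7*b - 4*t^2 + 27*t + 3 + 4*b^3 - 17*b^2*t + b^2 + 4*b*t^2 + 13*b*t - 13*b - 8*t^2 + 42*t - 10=4*b^3 + b^2*(-17*t - 6) + b*(4*t^2 + 27*t - 18) - 12*t^2 + 72*t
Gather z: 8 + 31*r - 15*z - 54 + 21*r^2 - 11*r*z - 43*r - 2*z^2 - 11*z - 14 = 21*r^2 - 12*r - 2*z^2 + z*(-11*r - 26) - 60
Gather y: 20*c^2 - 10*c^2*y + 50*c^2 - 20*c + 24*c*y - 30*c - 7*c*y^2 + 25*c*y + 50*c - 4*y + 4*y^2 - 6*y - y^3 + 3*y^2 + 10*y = 70*c^2 - y^3 + y^2*(7 - 7*c) + y*(-10*c^2 + 49*c)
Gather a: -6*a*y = -6*a*y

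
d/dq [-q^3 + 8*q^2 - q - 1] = -3*q^2 + 16*q - 1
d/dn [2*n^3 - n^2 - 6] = 2*n*(3*n - 1)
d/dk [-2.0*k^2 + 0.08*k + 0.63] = 0.08 - 4.0*k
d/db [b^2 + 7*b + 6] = 2*b + 7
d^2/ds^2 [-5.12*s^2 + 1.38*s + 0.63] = -10.2400000000000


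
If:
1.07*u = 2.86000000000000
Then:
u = 2.67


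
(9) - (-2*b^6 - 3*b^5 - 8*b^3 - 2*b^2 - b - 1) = 2*b^6 + 3*b^5 + 8*b^3 + 2*b^2 + b + 10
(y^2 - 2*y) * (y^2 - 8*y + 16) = y^4 - 10*y^3 + 32*y^2 - 32*y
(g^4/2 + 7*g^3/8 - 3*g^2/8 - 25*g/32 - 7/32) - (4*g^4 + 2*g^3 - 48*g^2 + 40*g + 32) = -7*g^4/2 - 9*g^3/8 + 381*g^2/8 - 1305*g/32 - 1031/32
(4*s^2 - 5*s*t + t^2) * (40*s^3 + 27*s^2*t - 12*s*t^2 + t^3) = 160*s^5 - 92*s^4*t - 143*s^3*t^2 + 91*s^2*t^3 - 17*s*t^4 + t^5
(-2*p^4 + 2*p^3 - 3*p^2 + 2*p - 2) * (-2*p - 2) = 4*p^5 + 2*p^3 + 2*p^2 + 4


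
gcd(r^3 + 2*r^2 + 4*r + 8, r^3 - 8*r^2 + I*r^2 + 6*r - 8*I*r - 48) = r - 2*I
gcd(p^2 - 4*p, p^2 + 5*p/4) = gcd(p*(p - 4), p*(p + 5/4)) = p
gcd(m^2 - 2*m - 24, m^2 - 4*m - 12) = m - 6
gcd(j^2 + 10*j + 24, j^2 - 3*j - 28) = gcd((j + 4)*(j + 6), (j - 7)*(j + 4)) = j + 4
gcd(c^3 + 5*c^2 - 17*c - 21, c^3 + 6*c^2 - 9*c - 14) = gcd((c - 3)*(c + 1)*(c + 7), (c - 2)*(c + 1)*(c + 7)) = c^2 + 8*c + 7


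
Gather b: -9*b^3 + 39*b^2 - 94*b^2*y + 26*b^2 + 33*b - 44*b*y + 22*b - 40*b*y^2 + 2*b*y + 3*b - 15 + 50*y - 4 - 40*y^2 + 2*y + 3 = -9*b^3 + b^2*(65 - 94*y) + b*(-40*y^2 - 42*y + 58) - 40*y^2 + 52*y - 16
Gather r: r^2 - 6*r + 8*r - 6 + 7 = r^2 + 2*r + 1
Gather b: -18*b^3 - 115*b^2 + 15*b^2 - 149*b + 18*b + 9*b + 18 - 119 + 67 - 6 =-18*b^3 - 100*b^2 - 122*b - 40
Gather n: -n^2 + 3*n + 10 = -n^2 + 3*n + 10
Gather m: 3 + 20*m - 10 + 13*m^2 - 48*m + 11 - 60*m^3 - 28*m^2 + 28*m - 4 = -60*m^3 - 15*m^2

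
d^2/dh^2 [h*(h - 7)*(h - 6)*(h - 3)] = 12*h^2 - 96*h + 162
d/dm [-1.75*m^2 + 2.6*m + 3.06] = 2.6 - 3.5*m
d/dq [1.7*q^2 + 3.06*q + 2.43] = 3.4*q + 3.06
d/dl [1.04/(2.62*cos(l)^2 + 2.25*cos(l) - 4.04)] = (5.4496*cos(l) + 2.34)*sin(l)/(2.62*cos(l)^2 + 2.25*cos(l) - 4.04)^2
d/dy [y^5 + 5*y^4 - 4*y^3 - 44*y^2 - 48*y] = 5*y^4 + 20*y^3 - 12*y^2 - 88*y - 48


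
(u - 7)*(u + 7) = u^2 - 49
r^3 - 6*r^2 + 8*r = r*(r - 4)*(r - 2)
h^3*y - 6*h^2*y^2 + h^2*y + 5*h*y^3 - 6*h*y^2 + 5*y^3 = (h - 5*y)*(h - y)*(h*y + y)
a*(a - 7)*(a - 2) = a^3 - 9*a^2 + 14*a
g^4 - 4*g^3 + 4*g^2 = g^2*(g - 2)^2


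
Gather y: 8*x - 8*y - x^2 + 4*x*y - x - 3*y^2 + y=-x^2 + 7*x - 3*y^2 + y*(4*x - 7)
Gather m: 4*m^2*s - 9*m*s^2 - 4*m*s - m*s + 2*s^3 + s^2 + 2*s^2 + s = 4*m^2*s + m*(-9*s^2 - 5*s) + 2*s^3 + 3*s^2 + s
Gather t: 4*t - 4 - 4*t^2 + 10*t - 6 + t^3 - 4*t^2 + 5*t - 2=t^3 - 8*t^2 + 19*t - 12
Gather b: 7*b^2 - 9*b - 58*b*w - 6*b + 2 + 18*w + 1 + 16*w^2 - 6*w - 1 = 7*b^2 + b*(-58*w - 15) + 16*w^2 + 12*w + 2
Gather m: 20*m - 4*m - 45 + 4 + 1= 16*m - 40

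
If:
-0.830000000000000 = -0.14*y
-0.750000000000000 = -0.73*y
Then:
No Solution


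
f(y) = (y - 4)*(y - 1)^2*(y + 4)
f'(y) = (y - 4)*(y - 1)^2 + (y - 4)*(y + 4)*(2*y - 2) + (y - 1)^2*(y + 4)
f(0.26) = -8.72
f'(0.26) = 23.86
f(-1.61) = -91.34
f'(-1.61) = 48.05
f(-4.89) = 274.49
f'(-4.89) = -432.49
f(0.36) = -6.50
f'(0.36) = 20.61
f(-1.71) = -96.03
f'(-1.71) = 45.75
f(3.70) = -16.84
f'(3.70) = 41.47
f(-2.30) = -116.63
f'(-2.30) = 20.59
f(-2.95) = -113.86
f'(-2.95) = -34.40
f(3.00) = -28.00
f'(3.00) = -4.00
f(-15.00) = 53504.00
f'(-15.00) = -14368.00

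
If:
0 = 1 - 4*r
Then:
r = 1/4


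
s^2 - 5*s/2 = s*(s - 5/2)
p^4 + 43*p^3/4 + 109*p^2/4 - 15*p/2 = p*(p - 1/4)*(p + 5)*(p + 6)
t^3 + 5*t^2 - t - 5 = (t - 1)*(t + 1)*(t + 5)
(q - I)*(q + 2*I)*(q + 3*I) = q^3 + 4*I*q^2 - q + 6*I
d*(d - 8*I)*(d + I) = d^3 - 7*I*d^2 + 8*d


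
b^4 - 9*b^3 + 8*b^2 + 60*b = b*(b - 6)*(b - 5)*(b + 2)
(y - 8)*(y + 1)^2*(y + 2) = y^4 - 4*y^3 - 27*y^2 - 38*y - 16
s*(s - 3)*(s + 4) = s^3 + s^2 - 12*s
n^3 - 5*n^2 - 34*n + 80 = (n - 8)*(n - 2)*(n + 5)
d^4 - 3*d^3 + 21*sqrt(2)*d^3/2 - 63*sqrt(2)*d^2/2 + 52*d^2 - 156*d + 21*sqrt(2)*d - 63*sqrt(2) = (d - 3)*(d + sqrt(2)/2)*(d + 3*sqrt(2))*(d + 7*sqrt(2))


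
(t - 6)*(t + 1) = t^2 - 5*t - 6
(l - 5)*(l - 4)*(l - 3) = l^3 - 12*l^2 + 47*l - 60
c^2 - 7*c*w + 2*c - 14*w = (c + 2)*(c - 7*w)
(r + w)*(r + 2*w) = r^2 + 3*r*w + 2*w^2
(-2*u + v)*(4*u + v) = -8*u^2 + 2*u*v + v^2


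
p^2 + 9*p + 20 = (p + 4)*(p + 5)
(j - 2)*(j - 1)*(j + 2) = j^3 - j^2 - 4*j + 4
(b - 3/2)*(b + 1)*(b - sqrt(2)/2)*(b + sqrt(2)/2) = b^4 - b^3/2 - 2*b^2 + b/4 + 3/4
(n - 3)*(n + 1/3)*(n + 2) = n^3 - 2*n^2/3 - 19*n/3 - 2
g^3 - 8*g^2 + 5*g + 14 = (g - 7)*(g - 2)*(g + 1)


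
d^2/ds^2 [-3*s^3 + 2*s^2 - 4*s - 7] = 4 - 18*s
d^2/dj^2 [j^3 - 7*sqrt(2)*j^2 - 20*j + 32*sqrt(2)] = 6*j - 14*sqrt(2)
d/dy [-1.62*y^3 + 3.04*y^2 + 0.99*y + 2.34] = -4.86*y^2 + 6.08*y + 0.99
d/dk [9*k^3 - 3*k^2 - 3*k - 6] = 27*k^2 - 6*k - 3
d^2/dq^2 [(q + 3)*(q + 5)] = 2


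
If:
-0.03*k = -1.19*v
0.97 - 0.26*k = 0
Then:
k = 3.73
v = 0.09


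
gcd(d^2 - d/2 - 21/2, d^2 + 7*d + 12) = d + 3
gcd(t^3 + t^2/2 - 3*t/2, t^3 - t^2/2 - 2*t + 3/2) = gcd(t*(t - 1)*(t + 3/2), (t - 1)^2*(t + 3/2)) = t^2 + t/2 - 3/2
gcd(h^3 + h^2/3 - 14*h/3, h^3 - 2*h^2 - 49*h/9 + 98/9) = h^2 + h/3 - 14/3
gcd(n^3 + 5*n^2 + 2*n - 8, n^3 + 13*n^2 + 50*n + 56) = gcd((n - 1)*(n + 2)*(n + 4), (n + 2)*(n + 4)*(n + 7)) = n^2 + 6*n + 8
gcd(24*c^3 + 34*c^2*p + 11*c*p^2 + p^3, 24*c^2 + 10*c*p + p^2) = 24*c^2 + 10*c*p + p^2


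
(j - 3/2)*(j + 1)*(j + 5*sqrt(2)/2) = j^3 - j^2/2 + 5*sqrt(2)*j^2/2 - 5*sqrt(2)*j/4 - 3*j/2 - 15*sqrt(2)/4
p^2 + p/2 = p*(p + 1/2)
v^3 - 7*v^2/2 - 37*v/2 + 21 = (v - 6)*(v - 1)*(v + 7/2)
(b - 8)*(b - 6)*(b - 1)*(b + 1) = b^4 - 14*b^3 + 47*b^2 + 14*b - 48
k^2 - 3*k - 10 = (k - 5)*(k + 2)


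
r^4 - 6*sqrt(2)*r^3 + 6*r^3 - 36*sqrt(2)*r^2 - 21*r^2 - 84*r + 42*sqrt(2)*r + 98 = (r - 1)*(r + 7)*(r - 7*sqrt(2))*(r + sqrt(2))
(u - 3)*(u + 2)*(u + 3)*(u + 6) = u^4 + 8*u^3 + 3*u^2 - 72*u - 108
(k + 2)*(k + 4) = k^2 + 6*k + 8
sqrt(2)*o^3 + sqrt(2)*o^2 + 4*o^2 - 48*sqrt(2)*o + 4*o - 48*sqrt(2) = (o - 4*sqrt(2))*(o + 6*sqrt(2))*(sqrt(2)*o + sqrt(2))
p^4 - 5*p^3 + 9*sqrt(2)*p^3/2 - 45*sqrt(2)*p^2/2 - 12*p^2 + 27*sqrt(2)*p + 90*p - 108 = (p - 3)*(p - 2)*(p - 3*sqrt(2)/2)*(p + 6*sqrt(2))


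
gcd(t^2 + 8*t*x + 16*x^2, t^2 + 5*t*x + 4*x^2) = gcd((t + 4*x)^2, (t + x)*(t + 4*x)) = t + 4*x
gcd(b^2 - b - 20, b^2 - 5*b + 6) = 1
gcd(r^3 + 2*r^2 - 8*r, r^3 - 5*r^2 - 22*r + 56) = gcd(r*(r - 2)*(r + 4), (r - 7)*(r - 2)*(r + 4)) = r^2 + 2*r - 8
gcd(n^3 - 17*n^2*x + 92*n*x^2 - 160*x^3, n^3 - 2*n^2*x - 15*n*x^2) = -n + 5*x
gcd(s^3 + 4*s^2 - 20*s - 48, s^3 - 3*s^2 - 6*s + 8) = s^2 - 2*s - 8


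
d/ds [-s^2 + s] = 1 - 2*s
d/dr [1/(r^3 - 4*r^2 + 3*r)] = (-3*r^2 + 8*r - 3)/(r^2*(r^2 - 4*r + 3)^2)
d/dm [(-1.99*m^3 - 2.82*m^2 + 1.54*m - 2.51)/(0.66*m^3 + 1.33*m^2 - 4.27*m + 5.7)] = (-0.785500000000001*m^4 + 14.9618*m^3 - 19.066*m^2 - 25.4714*m - 1.9397)/(0.4356*m^6 + 1.7556*m^5 - 3.8675*m^4 - 3.8342*m^3 + 33.3949*m^2 - 48.678*m + 32.49)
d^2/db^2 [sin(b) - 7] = -sin(b)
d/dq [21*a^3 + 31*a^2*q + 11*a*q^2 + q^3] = 31*a^2 + 22*a*q + 3*q^2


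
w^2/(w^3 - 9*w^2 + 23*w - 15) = w^2/(w^3 - 9*w^2 + 23*w - 15)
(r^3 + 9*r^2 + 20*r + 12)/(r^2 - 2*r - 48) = (r^2 + 3*r + 2)/(r - 8)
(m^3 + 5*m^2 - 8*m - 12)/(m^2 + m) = m + 4 - 12/m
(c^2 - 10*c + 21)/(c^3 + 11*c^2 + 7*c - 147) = (c - 7)/(c^2 + 14*c + 49)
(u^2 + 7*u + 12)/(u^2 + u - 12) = (u + 3)/(u - 3)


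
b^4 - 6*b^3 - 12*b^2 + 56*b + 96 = (b - 6)*(b - 4)*(b + 2)^2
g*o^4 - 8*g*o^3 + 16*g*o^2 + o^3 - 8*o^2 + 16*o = o*(o - 4)^2*(g*o + 1)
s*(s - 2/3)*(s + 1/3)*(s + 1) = s^4 + 2*s^3/3 - 5*s^2/9 - 2*s/9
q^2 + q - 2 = (q - 1)*(q + 2)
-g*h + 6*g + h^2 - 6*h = (-g + h)*(h - 6)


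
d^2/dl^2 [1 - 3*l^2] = -6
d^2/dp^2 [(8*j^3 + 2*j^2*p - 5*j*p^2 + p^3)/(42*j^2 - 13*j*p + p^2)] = j^2*(-13424*j^3 + 9456*j^2*p - 1968*j*p^2 + 128*p^3)/(74088*j^6 - 68796*j^5*p + 26586*j^4*p^2 - 5473*j^3*p^3 + 633*j^2*p^4 - 39*j*p^5 + p^6)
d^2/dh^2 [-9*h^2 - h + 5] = -18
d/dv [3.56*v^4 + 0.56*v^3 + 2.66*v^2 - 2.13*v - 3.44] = 14.24*v^3 + 1.68*v^2 + 5.32*v - 2.13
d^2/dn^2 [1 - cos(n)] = cos(n)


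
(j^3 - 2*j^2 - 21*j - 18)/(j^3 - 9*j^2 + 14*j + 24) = (j + 3)/(j - 4)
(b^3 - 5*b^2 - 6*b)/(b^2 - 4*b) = (b^2 - 5*b - 6)/(b - 4)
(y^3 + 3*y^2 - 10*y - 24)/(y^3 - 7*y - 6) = (y + 4)/(y + 1)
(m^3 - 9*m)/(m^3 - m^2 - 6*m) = (m + 3)/(m + 2)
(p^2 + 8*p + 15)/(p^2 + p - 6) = (p + 5)/(p - 2)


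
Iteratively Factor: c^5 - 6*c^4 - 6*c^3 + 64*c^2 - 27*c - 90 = (c - 2)*(c^4 - 4*c^3 - 14*c^2 + 36*c + 45) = (c - 5)*(c - 2)*(c^3 + c^2 - 9*c - 9) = (c - 5)*(c - 2)*(c + 3)*(c^2 - 2*c - 3) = (c - 5)*(c - 3)*(c - 2)*(c + 3)*(c + 1)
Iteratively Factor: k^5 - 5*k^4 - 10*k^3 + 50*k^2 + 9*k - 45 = (k - 5)*(k^4 - 10*k^2 + 9) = (k - 5)*(k - 1)*(k^3 + k^2 - 9*k - 9) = (k - 5)*(k - 1)*(k + 3)*(k^2 - 2*k - 3) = (k - 5)*(k - 1)*(k + 1)*(k + 3)*(k - 3)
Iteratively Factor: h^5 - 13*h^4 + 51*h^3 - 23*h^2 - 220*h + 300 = (h - 2)*(h^4 - 11*h^3 + 29*h^2 + 35*h - 150) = (h - 5)*(h - 2)*(h^3 - 6*h^2 - h + 30) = (h - 5)*(h - 2)*(h + 2)*(h^2 - 8*h + 15) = (h - 5)^2*(h - 2)*(h + 2)*(h - 3)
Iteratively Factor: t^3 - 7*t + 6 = (t - 1)*(t^2 + t - 6) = (t - 1)*(t + 3)*(t - 2)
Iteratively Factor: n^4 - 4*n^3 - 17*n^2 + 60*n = (n)*(n^3 - 4*n^2 - 17*n + 60) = n*(n - 3)*(n^2 - n - 20) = n*(n - 5)*(n - 3)*(n + 4)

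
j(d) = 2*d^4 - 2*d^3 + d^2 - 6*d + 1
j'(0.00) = -6.00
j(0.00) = 1.00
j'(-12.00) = -14718.00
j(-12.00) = 45145.00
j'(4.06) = 438.61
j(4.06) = 402.69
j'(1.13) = 0.14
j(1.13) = -4.13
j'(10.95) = 9799.94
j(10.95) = 26182.56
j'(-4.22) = -722.50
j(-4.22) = 828.71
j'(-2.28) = -136.57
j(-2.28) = 97.63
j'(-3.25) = -350.50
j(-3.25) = 322.85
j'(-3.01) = -284.55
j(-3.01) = 246.83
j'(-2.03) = -101.71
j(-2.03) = 68.00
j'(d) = 8*d^3 - 6*d^2 + 2*d - 6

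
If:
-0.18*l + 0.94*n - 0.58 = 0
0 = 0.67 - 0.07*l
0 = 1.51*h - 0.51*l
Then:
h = 3.23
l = 9.57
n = 2.45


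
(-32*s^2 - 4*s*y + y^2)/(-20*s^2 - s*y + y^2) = (-8*s + y)/(-5*s + y)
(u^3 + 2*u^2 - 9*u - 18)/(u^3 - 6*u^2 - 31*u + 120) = (u^2 + 5*u + 6)/(u^2 - 3*u - 40)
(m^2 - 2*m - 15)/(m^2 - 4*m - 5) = (m + 3)/(m + 1)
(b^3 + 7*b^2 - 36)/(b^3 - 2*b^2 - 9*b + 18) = (b + 6)/(b - 3)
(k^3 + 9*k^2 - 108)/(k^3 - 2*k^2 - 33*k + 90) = (k + 6)/(k - 5)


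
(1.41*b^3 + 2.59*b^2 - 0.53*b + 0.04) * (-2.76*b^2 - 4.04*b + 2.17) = -3.8916*b^5 - 12.8448*b^4 - 5.9411*b^3 + 7.6511*b^2 - 1.3117*b + 0.0868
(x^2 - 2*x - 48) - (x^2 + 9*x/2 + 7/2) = -13*x/2 - 103/2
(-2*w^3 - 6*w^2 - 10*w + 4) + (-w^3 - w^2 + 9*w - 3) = -3*w^3 - 7*w^2 - w + 1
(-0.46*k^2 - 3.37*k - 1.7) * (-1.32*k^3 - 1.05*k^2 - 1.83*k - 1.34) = 0.6072*k^5 + 4.9314*k^4 + 6.6243*k^3 + 8.5685*k^2 + 7.6268*k + 2.278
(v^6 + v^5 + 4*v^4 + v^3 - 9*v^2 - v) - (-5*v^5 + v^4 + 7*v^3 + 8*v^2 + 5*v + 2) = v^6 + 6*v^5 + 3*v^4 - 6*v^3 - 17*v^2 - 6*v - 2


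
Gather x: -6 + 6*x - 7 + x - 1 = 7*x - 14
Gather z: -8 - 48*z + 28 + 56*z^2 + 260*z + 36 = 56*z^2 + 212*z + 56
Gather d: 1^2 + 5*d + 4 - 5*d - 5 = 0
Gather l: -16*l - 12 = -16*l - 12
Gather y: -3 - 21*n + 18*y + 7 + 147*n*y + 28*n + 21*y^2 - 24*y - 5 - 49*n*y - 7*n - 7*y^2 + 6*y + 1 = 98*n*y + 14*y^2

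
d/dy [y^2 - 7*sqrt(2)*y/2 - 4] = 2*y - 7*sqrt(2)/2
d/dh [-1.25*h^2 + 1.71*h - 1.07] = 1.71 - 2.5*h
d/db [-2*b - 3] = -2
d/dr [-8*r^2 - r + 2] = -16*r - 1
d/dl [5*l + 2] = 5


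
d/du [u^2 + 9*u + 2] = 2*u + 9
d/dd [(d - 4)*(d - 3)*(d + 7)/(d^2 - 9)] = (d^2 + 6*d + 37)/(d^2 + 6*d + 9)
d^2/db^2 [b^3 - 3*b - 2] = 6*b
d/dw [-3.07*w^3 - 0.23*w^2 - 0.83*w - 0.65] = -9.21*w^2 - 0.46*w - 0.83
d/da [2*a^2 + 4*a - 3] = 4*a + 4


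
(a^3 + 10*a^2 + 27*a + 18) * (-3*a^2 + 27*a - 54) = -3*a^5 - 3*a^4 + 135*a^3 + 135*a^2 - 972*a - 972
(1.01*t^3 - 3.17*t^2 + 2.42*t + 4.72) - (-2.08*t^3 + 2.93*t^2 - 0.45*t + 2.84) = 3.09*t^3 - 6.1*t^2 + 2.87*t + 1.88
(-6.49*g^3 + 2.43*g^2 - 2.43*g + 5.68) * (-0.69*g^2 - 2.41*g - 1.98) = 4.4781*g^5 + 13.9642*g^4 + 8.6706*g^3 - 2.8743*g^2 - 8.8774*g - 11.2464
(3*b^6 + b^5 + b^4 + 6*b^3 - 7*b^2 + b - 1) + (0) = 3*b^6 + b^5 + b^4 + 6*b^3 - 7*b^2 + b - 1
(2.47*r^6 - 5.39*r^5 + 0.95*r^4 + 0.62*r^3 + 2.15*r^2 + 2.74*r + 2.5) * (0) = 0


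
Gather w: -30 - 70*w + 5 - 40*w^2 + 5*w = -40*w^2 - 65*w - 25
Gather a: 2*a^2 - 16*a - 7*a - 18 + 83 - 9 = 2*a^2 - 23*a + 56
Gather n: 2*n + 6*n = 8*n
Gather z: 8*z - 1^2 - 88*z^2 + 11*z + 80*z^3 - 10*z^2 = 80*z^3 - 98*z^2 + 19*z - 1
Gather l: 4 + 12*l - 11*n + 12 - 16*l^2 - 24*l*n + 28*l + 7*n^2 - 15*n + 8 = -16*l^2 + l*(40 - 24*n) + 7*n^2 - 26*n + 24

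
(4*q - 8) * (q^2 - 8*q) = 4*q^3 - 40*q^2 + 64*q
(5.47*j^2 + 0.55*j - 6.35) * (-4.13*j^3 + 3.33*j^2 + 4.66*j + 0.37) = -22.5911*j^5 + 15.9436*j^4 + 53.5472*j^3 - 16.5586*j^2 - 29.3875*j - 2.3495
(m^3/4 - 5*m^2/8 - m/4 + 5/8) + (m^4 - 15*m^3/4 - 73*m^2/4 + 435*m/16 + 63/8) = m^4 - 7*m^3/2 - 151*m^2/8 + 431*m/16 + 17/2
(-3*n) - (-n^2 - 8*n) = n^2 + 5*n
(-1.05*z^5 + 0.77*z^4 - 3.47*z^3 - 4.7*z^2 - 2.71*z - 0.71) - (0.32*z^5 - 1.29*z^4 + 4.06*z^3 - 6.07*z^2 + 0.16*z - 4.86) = -1.37*z^5 + 2.06*z^4 - 7.53*z^3 + 1.37*z^2 - 2.87*z + 4.15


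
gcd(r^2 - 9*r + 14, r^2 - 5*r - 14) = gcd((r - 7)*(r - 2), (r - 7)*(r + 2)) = r - 7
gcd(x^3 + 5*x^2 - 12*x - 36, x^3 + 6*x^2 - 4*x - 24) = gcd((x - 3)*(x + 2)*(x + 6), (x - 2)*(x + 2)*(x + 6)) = x^2 + 8*x + 12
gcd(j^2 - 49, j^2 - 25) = 1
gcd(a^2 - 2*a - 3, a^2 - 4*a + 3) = a - 3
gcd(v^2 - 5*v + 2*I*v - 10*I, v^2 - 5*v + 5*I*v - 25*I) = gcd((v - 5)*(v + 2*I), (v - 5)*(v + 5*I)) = v - 5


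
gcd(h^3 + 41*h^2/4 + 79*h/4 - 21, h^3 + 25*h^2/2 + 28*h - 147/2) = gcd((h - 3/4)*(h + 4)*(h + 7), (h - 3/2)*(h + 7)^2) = h + 7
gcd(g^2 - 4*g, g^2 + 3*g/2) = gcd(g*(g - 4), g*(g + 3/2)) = g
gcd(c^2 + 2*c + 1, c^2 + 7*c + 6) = c + 1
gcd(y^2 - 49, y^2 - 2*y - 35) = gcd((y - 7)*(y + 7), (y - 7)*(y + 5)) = y - 7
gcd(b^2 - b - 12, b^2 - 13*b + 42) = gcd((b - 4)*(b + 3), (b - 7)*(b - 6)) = 1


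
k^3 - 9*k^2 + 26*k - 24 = (k - 4)*(k - 3)*(k - 2)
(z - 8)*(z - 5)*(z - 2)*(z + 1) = z^4 - 14*z^3 + 51*z^2 - 14*z - 80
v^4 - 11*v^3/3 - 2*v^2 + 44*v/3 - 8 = (v - 3)*(v - 2)*(v - 2/3)*(v + 2)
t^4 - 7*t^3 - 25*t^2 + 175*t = t*(t - 7)*(t - 5)*(t + 5)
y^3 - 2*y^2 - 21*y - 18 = (y - 6)*(y + 1)*(y + 3)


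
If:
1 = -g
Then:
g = -1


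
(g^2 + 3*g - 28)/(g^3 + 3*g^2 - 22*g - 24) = (g + 7)/(g^2 + 7*g + 6)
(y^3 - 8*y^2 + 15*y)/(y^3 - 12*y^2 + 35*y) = (y - 3)/(y - 7)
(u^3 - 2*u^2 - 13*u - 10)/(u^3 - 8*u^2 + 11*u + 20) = (u + 2)/(u - 4)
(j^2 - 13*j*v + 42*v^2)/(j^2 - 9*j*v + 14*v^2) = (-j + 6*v)/(-j + 2*v)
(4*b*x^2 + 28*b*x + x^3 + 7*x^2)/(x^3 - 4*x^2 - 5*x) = (4*b*x + 28*b + x^2 + 7*x)/(x^2 - 4*x - 5)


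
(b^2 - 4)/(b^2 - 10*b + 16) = (b + 2)/(b - 8)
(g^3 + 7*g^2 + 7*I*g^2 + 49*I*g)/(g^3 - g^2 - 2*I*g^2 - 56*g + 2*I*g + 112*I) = g*(g + 7*I)/(g^2 - 2*g*(4 + I) + 16*I)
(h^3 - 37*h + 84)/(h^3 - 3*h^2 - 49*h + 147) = (h - 4)/(h - 7)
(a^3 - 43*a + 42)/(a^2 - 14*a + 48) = (a^2 + 6*a - 7)/(a - 8)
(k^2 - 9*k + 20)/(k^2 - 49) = (k^2 - 9*k + 20)/(k^2 - 49)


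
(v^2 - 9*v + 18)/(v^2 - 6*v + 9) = (v - 6)/(v - 3)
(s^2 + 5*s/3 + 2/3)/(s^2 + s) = (s + 2/3)/s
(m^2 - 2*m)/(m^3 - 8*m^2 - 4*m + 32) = m/(m^2 - 6*m - 16)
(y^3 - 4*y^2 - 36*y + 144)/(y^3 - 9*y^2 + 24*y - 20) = (y^3 - 4*y^2 - 36*y + 144)/(y^3 - 9*y^2 + 24*y - 20)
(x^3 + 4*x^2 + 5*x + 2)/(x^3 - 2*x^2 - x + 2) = (x^2 + 3*x + 2)/(x^2 - 3*x + 2)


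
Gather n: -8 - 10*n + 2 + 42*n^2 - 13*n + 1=42*n^2 - 23*n - 5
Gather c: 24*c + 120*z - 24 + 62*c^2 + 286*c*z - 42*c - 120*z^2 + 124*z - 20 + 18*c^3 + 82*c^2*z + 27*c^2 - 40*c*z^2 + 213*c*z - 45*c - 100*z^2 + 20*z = 18*c^3 + c^2*(82*z + 89) + c*(-40*z^2 + 499*z - 63) - 220*z^2 + 264*z - 44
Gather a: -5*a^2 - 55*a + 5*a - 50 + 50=-5*a^2 - 50*a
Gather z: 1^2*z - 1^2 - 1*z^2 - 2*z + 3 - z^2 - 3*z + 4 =-2*z^2 - 4*z + 6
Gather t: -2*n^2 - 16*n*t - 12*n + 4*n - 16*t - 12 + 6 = -2*n^2 - 8*n + t*(-16*n - 16) - 6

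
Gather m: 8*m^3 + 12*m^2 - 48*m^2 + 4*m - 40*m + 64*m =8*m^3 - 36*m^2 + 28*m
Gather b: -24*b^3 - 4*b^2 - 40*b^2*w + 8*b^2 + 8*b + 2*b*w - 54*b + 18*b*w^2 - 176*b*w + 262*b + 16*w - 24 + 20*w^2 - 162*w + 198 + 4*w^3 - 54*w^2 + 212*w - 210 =-24*b^3 + b^2*(4 - 40*w) + b*(18*w^2 - 174*w + 216) + 4*w^3 - 34*w^2 + 66*w - 36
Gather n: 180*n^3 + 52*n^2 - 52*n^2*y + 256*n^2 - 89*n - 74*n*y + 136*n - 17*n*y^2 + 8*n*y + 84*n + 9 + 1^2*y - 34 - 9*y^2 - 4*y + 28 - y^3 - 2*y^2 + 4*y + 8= 180*n^3 + n^2*(308 - 52*y) + n*(-17*y^2 - 66*y + 131) - y^3 - 11*y^2 + y + 11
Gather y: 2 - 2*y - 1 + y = 1 - y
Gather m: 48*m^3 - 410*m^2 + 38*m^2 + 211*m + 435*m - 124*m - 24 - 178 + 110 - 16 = 48*m^3 - 372*m^2 + 522*m - 108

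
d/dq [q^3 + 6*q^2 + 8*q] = 3*q^2 + 12*q + 8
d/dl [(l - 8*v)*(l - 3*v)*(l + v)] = 3*l^2 - 20*l*v + 13*v^2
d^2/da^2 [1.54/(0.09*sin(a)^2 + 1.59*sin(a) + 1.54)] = (-0.049896*sin(a)^4 - 0.661122*sin(a)^3 - 2.964654*sin(a)^2 + 5.093088*sin(a) + 7.35966)/(0.09*sin(a)^2 + 1.59*sin(a) + 1.54)^3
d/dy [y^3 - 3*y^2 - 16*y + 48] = 3*y^2 - 6*y - 16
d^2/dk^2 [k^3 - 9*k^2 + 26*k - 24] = 6*k - 18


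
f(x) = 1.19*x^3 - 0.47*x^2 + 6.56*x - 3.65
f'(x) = 3.57*x^2 - 0.94*x + 6.56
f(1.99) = 16.92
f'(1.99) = 18.83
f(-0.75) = -9.34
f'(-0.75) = 9.27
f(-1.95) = -27.05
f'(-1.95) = 21.97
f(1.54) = 9.68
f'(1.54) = 13.58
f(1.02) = 3.82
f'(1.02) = 9.32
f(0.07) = -3.19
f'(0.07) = 6.51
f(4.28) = 109.12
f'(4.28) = 67.93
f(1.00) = 3.63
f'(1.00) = 9.19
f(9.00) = 884.83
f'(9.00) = 287.27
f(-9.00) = -968.27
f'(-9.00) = 304.19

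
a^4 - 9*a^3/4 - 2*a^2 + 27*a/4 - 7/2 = (a - 2)*(a - 1)^2*(a + 7/4)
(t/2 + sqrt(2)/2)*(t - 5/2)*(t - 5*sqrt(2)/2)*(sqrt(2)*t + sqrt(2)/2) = sqrt(2)*t^4/2 - 3*t^3/2 - sqrt(2)*t^3 - 25*sqrt(2)*t^2/8 + 3*t^2 + 15*t/8 + 5*sqrt(2)*t + 25*sqrt(2)/8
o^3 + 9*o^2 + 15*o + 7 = (o + 1)^2*(o + 7)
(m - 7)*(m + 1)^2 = m^3 - 5*m^2 - 13*m - 7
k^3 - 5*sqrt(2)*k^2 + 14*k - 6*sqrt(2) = (k - 3*sqrt(2))*(k - sqrt(2))^2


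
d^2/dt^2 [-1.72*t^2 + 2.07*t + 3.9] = -3.44000000000000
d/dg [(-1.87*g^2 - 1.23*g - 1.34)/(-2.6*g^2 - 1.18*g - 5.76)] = (-0.991399999999999*g^2 + 14.5744*g + 5.5036)/(6.76*g^4 + 6.136*g^3 + 31.3444*g^2 + 13.5936*g + 33.1776)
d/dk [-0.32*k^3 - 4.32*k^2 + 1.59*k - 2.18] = -0.96*k^2 - 8.64*k + 1.59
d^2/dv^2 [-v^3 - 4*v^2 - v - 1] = -6*v - 8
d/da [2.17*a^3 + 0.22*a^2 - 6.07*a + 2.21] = 6.51*a^2 + 0.44*a - 6.07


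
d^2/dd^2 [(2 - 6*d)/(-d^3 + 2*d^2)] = 4*(9*d^3 - 24*d^2 + 28*d - 12)/(d^4*(d^3 - 6*d^2 + 12*d - 8))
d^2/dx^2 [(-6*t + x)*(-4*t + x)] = 2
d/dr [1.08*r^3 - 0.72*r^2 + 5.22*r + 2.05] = 3.24*r^2 - 1.44*r + 5.22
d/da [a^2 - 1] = 2*a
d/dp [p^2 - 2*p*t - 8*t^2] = 2*p - 2*t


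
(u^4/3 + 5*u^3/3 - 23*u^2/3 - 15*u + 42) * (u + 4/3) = u^5/3 + 19*u^4/9 - 49*u^3/9 - 227*u^2/9 + 22*u + 56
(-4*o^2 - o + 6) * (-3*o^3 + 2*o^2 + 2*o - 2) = 12*o^5 - 5*o^4 - 28*o^3 + 18*o^2 + 14*o - 12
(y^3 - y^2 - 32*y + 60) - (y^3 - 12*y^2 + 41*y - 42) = 11*y^2 - 73*y + 102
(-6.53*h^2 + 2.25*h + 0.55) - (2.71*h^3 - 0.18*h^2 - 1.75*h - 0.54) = -2.71*h^3 - 6.35*h^2 + 4.0*h + 1.09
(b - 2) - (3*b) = -2*b - 2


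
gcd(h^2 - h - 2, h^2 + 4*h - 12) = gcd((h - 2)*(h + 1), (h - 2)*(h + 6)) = h - 2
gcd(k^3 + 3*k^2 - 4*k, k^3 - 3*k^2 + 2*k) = k^2 - k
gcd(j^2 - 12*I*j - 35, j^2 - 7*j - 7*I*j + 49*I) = j - 7*I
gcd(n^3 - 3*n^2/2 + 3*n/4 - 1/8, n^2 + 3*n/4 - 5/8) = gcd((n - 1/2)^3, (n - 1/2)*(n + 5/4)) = n - 1/2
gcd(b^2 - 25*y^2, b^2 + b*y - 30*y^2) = -b + 5*y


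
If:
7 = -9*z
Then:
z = -7/9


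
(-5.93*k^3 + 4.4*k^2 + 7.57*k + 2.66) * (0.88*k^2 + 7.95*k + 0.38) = -5.2184*k^5 - 43.2715*k^4 + 39.3882*k^3 + 64.1943*k^2 + 24.0236*k + 1.0108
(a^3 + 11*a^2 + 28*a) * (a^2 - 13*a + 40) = a^5 - 2*a^4 - 75*a^3 + 76*a^2 + 1120*a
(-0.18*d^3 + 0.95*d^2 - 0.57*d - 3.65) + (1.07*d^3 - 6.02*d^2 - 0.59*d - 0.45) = 0.89*d^3 - 5.07*d^2 - 1.16*d - 4.1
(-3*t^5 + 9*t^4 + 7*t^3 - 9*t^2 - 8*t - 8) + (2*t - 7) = -3*t^5 + 9*t^4 + 7*t^3 - 9*t^2 - 6*t - 15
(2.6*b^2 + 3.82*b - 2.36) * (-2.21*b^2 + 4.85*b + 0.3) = -5.746*b^4 + 4.1678*b^3 + 24.5226*b^2 - 10.3*b - 0.708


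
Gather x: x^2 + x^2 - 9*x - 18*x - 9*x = 2*x^2 - 36*x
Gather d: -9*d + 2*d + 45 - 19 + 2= 28 - 7*d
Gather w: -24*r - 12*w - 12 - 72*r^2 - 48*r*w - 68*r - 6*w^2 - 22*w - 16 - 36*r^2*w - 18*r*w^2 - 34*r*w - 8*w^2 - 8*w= -72*r^2 - 92*r + w^2*(-18*r - 14) + w*(-36*r^2 - 82*r - 42) - 28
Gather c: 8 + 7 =15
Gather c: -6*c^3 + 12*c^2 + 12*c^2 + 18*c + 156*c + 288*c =-6*c^3 + 24*c^2 + 462*c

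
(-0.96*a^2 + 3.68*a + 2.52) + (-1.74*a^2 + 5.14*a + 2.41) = -2.7*a^2 + 8.82*a + 4.93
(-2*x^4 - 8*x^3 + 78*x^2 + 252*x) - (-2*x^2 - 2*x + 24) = -2*x^4 - 8*x^3 + 80*x^2 + 254*x - 24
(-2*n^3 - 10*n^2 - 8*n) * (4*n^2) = -8*n^5 - 40*n^4 - 32*n^3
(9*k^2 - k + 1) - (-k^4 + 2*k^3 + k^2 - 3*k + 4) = k^4 - 2*k^3 + 8*k^2 + 2*k - 3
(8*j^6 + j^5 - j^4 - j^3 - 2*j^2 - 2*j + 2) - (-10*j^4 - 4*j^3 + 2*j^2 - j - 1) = 8*j^6 + j^5 + 9*j^4 + 3*j^3 - 4*j^2 - j + 3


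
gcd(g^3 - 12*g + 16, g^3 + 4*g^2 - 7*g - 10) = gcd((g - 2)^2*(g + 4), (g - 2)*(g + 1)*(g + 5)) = g - 2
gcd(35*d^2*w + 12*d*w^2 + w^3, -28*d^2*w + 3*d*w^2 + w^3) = 7*d*w + w^2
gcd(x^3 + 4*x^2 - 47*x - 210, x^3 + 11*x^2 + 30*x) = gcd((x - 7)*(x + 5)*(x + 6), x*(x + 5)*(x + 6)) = x^2 + 11*x + 30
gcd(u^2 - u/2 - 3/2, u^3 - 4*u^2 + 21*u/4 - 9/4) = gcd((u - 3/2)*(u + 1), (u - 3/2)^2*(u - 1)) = u - 3/2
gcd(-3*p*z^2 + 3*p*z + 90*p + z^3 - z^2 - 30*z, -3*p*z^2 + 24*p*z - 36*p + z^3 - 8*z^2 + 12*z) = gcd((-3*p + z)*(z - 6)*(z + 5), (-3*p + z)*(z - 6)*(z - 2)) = -3*p*z + 18*p + z^2 - 6*z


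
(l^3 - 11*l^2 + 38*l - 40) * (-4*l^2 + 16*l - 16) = -4*l^5 + 60*l^4 - 344*l^3 + 944*l^2 - 1248*l + 640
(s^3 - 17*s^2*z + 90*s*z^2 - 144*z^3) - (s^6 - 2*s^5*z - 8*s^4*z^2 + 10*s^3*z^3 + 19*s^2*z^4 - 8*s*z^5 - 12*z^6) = -s^6 + 2*s^5*z + 8*s^4*z^2 - 10*s^3*z^3 + s^3 - 19*s^2*z^4 - 17*s^2*z + 8*s*z^5 + 90*s*z^2 + 12*z^6 - 144*z^3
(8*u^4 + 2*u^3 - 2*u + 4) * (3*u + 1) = 24*u^5 + 14*u^4 + 2*u^3 - 6*u^2 + 10*u + 4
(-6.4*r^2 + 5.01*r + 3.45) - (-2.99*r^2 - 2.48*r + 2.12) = -3.41*r^2 + 7.49*r + 1.33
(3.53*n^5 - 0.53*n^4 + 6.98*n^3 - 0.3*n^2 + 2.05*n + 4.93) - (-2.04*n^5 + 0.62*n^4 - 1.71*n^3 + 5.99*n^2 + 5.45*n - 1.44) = 5.57*n^5 - 1.15*n^4 + 8.69*n^3 - 6.29*n^2 - 3.4*n + 6.37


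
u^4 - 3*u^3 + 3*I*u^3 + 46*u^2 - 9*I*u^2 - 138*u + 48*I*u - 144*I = (u - 3)*(u - 6*I)*(u + I)*(u + 8*I)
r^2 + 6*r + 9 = (r + 3)^2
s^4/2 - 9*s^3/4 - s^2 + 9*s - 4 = (s/2 + 1)*(s - 4)*(s - 2)*(s - 1/2)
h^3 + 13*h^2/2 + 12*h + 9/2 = (h + 1/2)*(h + 3)^2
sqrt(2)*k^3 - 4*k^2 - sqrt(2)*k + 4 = (k - 1)*(k - 2*sqrt(2))*(sqrt(2)*k + sqrt(2))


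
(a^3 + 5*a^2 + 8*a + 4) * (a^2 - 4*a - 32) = a^5 + a^4 - 44*a^3 - 188*a^2 - 272*a - 128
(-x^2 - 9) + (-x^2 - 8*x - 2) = -2*x^2 - 8*x - 11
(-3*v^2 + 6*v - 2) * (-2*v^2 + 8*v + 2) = 6*v^4 - 36*v^3 + 46*v^2 - 4*v - 4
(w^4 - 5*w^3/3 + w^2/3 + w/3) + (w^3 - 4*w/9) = w^4 - 2*w^3/3 + w^2/3 - w/9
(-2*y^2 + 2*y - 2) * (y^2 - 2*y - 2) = -2*y^4 + 6*y^3 - 2*y^2 + 4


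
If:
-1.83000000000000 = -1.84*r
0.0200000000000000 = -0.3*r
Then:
No Solution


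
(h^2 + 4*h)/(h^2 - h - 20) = h/(h - 5)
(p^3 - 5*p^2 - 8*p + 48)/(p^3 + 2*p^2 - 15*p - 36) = (p - 4)/(p + 3)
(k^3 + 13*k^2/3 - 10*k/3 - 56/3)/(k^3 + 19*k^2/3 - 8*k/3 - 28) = (k + 4)/(k + 6)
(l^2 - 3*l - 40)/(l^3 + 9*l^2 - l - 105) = (l - 8)/(l^2 + 4*l - 21)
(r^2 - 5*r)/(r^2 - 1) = r*(r - 5)/(r^2 - 1)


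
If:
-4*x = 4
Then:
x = -1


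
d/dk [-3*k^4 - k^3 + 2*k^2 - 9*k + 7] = -12*k^3 - 3*k^2 + 4*k - 9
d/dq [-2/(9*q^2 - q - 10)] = 2*(18*q - 1)/(-9*q^2 + q + 10)^2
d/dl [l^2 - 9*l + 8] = 2*l - 9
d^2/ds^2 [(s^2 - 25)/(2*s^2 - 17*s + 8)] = 2*(34*s^3 - 348*s^2 + 2550*s - 6761)/(8*s^6 - 204*s^5 + 1830*s^4 - 6545*s^3 + 7320*s^2 - 3264*s + 512)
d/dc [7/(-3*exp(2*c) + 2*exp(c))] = 14*(3*exp(c) - 1)*exp(-c)/(3*exp(c) - 2)^2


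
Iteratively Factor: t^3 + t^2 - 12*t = (t + 4)*(t^2 - 3*t) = (t - 3)*(t + 4)*(t)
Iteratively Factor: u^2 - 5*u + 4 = (u - 1)*(u - 4)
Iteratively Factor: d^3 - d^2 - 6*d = (d)*(d^2 - d - 6) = d*(d - 3)*(d + 2)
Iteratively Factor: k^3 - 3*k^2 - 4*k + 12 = (k - 2)*(k^2 - k - 6) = (k - 3)*(k - 2)*(k + 2)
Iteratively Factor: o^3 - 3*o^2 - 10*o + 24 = (o - 4)*(o^2 + o - 6) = (o - 4)*(o - 2)*(o + 3)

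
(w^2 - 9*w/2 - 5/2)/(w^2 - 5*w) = (w + 1/2)/w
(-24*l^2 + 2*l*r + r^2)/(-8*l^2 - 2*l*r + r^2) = (6*l + r)/(2*l + r)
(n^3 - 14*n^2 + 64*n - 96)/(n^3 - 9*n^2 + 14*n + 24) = (n - 4)/(n + 1)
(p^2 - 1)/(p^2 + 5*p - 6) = (p + 1)/(p + 6)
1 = 1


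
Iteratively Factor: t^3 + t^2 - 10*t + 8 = (t - 1)*(t^2 + 2*t - 8) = (t - 1)*(t + 4)*(t - 2)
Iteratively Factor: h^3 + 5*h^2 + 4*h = (h + 4)*(h^2 + h) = (h + 1)*(h + 4)*(h)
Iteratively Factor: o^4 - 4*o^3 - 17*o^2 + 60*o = (o - 5)*(o^3 + o^2 - 12*o) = (o - 5)*(o - 3)*(o^2 + 4*o) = o*(o - 5)*(o - 3)*(o + 4)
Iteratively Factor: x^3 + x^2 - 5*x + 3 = (x - 1)*(x^2 + 2*x - 3) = (x - 1)*(x + 3)*(x - 1)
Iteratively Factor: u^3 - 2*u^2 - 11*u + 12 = (u + 3)*(u^2 - 5*u + 4) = (u - 4)*(u + 3)*(u - 1)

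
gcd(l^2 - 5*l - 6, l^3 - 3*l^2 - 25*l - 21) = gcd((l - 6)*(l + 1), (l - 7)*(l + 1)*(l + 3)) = l + 1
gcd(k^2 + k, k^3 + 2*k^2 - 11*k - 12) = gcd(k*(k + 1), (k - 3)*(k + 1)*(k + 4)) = k + 1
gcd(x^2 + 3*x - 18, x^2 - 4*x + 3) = x - 3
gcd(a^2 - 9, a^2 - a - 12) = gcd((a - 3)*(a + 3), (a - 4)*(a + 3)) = a + 3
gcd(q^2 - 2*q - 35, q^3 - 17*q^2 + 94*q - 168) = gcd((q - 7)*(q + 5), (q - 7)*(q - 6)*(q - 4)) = q - 7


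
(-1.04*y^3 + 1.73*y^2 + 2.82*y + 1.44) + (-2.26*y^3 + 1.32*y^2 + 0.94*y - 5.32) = -3.3*y^3 + 3.05*y^2 + 3.76*y - 3.88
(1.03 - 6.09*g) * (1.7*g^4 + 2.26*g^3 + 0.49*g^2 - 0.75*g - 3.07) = -10.353*g^5 - 12.0124*g^4 - 0.6563*g^3 + 5.0722*g^2 + 17.9238*g - 3.1621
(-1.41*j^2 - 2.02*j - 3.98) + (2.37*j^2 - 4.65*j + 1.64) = 0.96*j^2 - 6.67*j - 2.34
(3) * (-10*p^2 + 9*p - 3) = -30*p^2 + 27*p - 9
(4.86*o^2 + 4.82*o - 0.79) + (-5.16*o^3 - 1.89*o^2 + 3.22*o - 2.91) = -5.16*o^3 + 2.97*o^2 + 8.04*o - 3.7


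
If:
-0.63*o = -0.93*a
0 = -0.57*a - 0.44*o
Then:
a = 0.00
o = 0.00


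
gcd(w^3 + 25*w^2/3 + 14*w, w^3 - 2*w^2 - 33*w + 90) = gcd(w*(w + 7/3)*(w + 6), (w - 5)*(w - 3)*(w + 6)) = w + 6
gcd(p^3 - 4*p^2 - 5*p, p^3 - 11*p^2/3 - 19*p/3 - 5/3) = p^2 - 4*p - 5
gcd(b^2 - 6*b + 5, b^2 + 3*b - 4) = b - 1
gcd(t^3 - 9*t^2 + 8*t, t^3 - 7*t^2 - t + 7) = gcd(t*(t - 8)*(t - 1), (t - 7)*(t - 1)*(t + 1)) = t - 1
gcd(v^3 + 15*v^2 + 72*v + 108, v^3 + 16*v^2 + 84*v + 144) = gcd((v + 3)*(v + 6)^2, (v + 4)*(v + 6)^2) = v^2 + 12*v + 36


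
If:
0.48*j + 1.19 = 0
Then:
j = -2.48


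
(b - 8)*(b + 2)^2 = b^3 - 4*b^2 - 28*b - 32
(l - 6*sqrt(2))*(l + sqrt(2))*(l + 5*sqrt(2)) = l^3 - 62*l - 60*sqrt(2)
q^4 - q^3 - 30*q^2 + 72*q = q*(q - 4)*(q - 3)*(q + 6)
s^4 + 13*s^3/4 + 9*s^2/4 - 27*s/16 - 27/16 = (s - 3/4)*(s + 1)*(s + 3/2)^2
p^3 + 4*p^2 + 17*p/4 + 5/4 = (p + 1/2)*(p + 1)*(p + 5/2)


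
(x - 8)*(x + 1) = x^2 - 7*x - 8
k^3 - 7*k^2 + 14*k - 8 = (k - 4)*(k - 2)*(k - 1)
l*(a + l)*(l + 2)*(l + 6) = a*l^3 + 8*a*l^2 + 12*a*l + l^4 + 8*l^3 + 12*l^2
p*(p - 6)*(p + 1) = p^3 - 5*p^2 - 6*p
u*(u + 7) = u^2 + 7*u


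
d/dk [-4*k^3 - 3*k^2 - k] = -12*k^2 - 6*k - 1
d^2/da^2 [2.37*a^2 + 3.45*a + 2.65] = 4.74000000000000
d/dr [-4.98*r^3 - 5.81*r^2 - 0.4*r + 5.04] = -14.94*r^2 - 11.62*r - 0.4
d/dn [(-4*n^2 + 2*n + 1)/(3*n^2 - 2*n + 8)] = 2*(n^2 - 35*n + 9)/(9*n^4 - 12*n^3 + 52*n^2 - 32*n + 64)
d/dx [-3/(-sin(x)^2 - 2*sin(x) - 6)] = -6*(sin(x) + 1)*cos(x)/(sin(x)^2 + 2*sin(x) + 6)^2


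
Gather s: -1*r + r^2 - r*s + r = r^2 - r*s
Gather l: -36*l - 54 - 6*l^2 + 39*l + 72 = -6*l^2 + 3*l + 18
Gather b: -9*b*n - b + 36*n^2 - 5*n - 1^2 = b*(-9*n - 1) + 36*n^2 - 5*n - 1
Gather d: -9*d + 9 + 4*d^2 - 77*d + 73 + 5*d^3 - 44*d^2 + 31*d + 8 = 5*d^3 - 40*d^2 - 55*d + 90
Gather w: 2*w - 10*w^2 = -10*w^2 + 2*w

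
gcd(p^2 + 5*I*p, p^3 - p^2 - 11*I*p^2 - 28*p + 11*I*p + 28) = 1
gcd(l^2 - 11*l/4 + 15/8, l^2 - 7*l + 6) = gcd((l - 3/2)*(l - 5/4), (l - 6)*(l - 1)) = 1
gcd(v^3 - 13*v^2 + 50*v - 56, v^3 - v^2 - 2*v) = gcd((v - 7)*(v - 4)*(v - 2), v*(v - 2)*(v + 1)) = v - 2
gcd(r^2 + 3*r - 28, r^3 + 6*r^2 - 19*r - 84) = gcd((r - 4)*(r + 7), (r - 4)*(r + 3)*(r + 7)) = r^2 + 3*r - 28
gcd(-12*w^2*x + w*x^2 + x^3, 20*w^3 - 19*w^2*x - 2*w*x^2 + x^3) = 4*w + x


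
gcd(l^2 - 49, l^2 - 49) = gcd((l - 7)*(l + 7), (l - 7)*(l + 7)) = l^2 - 49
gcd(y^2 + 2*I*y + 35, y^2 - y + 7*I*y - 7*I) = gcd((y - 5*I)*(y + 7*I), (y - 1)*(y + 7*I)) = y + 7*I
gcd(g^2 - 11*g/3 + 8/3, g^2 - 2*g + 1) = g - 1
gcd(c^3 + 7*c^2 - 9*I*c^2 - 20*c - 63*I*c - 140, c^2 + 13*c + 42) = c + 7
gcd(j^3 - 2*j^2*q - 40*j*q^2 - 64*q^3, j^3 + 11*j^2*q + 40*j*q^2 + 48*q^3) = j + 4*q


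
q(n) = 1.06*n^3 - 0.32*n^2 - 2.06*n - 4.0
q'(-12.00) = 463.54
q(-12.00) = -1857.04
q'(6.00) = 108.58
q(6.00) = 201.08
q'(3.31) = 30.66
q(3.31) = 24.12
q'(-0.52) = -0.87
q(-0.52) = -3.16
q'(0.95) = 0.20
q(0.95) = -5.34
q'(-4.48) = 64.63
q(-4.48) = -96.50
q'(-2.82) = 25.03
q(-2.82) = -24.51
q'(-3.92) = 49.31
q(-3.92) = -64.69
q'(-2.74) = 23.57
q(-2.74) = -22.56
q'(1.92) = 8.43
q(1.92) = -1.63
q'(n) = 3.18*n^2 - 0.64*n - 2.06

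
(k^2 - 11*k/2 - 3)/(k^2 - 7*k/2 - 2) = (k - 6)/(k - 4)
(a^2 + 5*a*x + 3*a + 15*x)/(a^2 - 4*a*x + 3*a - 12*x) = (-a - 5*x)/(-a + 4*x)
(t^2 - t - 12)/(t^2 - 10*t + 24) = (t + 3)/(t - 6)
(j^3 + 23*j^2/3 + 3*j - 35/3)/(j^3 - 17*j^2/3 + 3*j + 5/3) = (3*j^2 + 26*j + 35)/(3*j^2 - 14*j - 5)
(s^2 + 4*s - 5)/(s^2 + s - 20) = (s - 1)/(s - 4)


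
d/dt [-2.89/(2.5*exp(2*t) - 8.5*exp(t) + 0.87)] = (14.45*exp(t) - 24.565)*exp(t)/(2.5*exp(2*t) - 8.5*exp(t) + 0.87)^2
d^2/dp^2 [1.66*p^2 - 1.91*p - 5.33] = 3.32000000000000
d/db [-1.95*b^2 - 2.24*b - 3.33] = -3.9*b - 2.24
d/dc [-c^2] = -2*c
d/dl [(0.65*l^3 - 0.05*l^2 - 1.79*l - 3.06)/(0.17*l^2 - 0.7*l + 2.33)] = (0.1105*l^4 - 0.91*l^3 + 4.8828*l^2 + 0.8074*l - 6.3127)/(0.0289*l^4 - 0.238*l^3 + 1.2822*l^2 - 3.262*l + 5.4289)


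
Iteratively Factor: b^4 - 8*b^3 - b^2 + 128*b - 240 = (b - 3)*(b^3 - 5*b^2 - 16*b + 80) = (b - 5)*(b - 3)*(b^2 - 16) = (b - 5)*(b - 4)*(b - 3)*(b + 4)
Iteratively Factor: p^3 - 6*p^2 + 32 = (p - 4)*(p^2 - 2*p - 8) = (p - 4)^2*(p + 2)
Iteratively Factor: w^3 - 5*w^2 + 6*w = (w)*(w^2 - 5*w + 6) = w*(w - 3)*(w - 2)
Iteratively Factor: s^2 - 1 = (s + 1)*(s - 1)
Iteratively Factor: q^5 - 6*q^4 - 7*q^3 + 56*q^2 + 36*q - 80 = (q + 2)*(q^4 - 8*q^3 + 9*q^2 + 38*q - 40) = (q - 4)*(q + 2)*(q^3 - 4*q^2 - 7*q + 10) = (q - 4)*(q + 2)^2*(q^2 - 6*q + 5) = (q - 4)*(q - 1)*(q + 2)^2*(q - 5)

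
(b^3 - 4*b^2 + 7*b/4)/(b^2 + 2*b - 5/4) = b*(2*b - 7)/(2*b + 5)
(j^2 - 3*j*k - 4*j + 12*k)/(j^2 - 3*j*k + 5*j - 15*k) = (j - 4)/(j + 5)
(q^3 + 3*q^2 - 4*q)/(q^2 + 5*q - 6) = q*(q + 4)/(q + 6)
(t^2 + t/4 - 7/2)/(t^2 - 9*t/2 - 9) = (-4*t^2 - t + 14)/(2*(-2*t^2 + 9*t + 18))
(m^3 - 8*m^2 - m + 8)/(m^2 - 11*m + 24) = (m^2 - 1)/(m - 3)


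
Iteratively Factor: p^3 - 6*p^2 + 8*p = (p - 2)*(p^2 - 4*p) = (p - 4)*(p - 2)*(p)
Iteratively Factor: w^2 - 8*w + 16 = (w - 4)*(w - 4)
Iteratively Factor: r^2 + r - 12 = (r - 3)*(r + 4)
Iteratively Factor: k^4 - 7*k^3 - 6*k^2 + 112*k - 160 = (k + 4)*(k^3 - 11*k^2 + 38*k - 40) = (k - 4)*(k + 4)*(k^2 - 7*k + 10) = (k - 4)*(k - 2)*(k + 4)*(k - 5)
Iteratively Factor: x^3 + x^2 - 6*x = (x - 2)*(x^2 + 3*x) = (x - 2)*(x + 3)*(x)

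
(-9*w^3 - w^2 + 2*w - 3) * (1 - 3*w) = 27*w^4 - 6*w^3 - 7*w^2 + 11*w - 3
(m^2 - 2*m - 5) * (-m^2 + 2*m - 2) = -m^4 + 4*m^3 - m^2 - 6*m + 10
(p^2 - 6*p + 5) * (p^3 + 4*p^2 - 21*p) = p^5 - 2*p^4 - 40*p^3 + 146*p^2 - 105*p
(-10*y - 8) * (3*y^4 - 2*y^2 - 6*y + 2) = -30*y^5 - 24*y^4 + 20*y^3 + 76*y^2 + 28*y - 16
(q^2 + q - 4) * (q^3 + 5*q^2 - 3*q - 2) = q^5 + 6*q^4 - 2*q^3 - 25*q^2 + 10*q + 8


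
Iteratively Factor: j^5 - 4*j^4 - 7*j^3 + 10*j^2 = (j)*(j^4 - 4*j^3 - 7*j^2 + 10*j) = j^2*(j^3 - 4*j^2 - 7*j + 10) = j^2*(j + 2)*(j^2 - 6*j + 5) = j^2*(j - 5)*(j + 2)*(j - 1)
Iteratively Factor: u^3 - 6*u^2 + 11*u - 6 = (u - 2)*(u^2 - 4*u + 3) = (u - 2)*(u - 1)*(u - 3)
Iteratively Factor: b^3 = (b)*(b^2) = b^2*(b)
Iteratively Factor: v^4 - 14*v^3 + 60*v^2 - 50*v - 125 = (v - 5)*(v^3 - 9*v^2 + 15*v + 25) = (v - 5)^2*(v^2 - 4*v - 5) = (v - 5)^3*(v + 1)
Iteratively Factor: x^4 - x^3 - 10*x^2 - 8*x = (x)*(x^3 - x^2 - 10*x - 8) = x*(x + 1)*(x^2 - 2*x - 8) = x*(x - 4)*(x + 1)*(x + 2)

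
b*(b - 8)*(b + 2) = b^3 - 6*b^2 - 16*b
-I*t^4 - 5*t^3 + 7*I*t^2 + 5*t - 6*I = (t - 1)*(t - 3*I)*(t - 2*I)*(-I*t - I)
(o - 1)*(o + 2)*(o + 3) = o^3 + 4*o^2 + o - 6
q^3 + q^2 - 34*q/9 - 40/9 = (q - 2)*(q + 4/3)*(q + 5/3)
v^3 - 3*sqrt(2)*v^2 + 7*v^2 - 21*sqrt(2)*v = v*(v + 7)*(v - 3*sqrt(2))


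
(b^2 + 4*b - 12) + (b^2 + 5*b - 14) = 2*b^2 + 9*b - 26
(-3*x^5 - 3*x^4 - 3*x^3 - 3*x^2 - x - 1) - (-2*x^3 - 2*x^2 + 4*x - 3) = -3*x^5 - 3*x^4 - x^3 - x^2 - 5*x + 2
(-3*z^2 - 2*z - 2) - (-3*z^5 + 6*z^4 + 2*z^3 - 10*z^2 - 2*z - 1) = 3*z^5 - 6*z^4 - 2*z^3 + 7*z^2 - 1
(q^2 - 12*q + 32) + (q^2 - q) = 2*q^2 - 13*q + 32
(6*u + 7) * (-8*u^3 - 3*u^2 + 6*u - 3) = -48*u^4 - 74*u^3 + 15*u^2 + 24*u - 21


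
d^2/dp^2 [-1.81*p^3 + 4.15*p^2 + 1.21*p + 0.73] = 8.3 - 10.86*p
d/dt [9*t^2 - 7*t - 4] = 18*t - 7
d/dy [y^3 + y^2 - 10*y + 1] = 3*y^2 + 2*y - 10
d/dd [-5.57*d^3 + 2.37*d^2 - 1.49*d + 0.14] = -16.71*d^2 + 4.74*d - 1.49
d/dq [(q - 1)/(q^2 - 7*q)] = (-q^2 + 2*q - 7)/(q^2*(q^2 - 14*q + 49))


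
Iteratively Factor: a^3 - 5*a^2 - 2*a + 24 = (a + 2)*(a^2 - 7*a + 12) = (a - 3)*(a + 2)*(a - 4)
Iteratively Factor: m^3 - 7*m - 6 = (m + 1)*(m^2 - m - 6) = (m + 1)*(m + 2)*(m - 3)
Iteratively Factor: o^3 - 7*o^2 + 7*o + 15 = (o - 3)*(o^2 - 4*o - 5) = (o - 3)*(o + 1)*(o - 5)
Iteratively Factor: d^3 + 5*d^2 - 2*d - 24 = (d + 3)*(d^2 + 2*d - 8) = (d - 2)*(d + 3)*(d + 4)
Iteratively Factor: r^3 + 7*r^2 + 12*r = (r + 4)*(r^2 + 3*r) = (r + 3)*(r + 4)*(r)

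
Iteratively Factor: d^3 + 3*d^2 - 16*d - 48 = (d + 4)*(d^2 - d - 12) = (d - 4)*(d + 4)*(d + 3)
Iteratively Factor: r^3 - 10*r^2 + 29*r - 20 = (r - 1)*(r^2 - 9*r + 20) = (r - 5)*(r - 1)*(r - 4)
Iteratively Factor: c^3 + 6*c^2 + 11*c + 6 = (c + 3)*(c^2 + 3*c + 2) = (c + 1)*(c + 3)*(c + 2)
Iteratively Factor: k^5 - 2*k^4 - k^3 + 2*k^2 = (k)*(k^4 - 2*k^3 - k^2 + 2*k) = k*(k - 1)*(k^3 - k^2 - 2*k) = k^2*(k - 1)*(k^2 - k - 2) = k^2*(k - 1)*(k + 1)*(k - 2)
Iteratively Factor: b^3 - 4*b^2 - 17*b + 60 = (b - 5)*(b^2 + b - 12) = (b - 5)*(b - 3)*(b + 4)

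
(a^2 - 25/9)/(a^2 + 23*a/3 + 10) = (a - 5/3)/(a + 6)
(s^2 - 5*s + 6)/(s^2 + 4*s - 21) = (s - 2)/(s + 7)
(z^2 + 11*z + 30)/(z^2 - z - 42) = (z + 5)/(z - 7)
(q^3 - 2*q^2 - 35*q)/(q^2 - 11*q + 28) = q*(q + 5)/(q - 4)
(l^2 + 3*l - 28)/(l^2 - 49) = (l - 4)/(l - 7)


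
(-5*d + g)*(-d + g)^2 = -5*d^3 + 11*d^2*g - 7*d*g^2 + g^3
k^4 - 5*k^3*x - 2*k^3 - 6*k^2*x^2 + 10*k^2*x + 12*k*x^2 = k*(k - 2)*(k - 6*x)*(k + x)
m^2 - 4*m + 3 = (m - 3)*(m - 1)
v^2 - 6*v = v*(v - 6)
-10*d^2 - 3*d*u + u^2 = (-5*d + u)*(2*d + u)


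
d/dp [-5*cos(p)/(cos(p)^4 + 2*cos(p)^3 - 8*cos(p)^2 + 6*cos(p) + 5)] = 20*(-3*cos(p)^4 - 4*cos(p)^3 + 8*cos(p)^2 + 5)*sin(p)/(2*sin(p)^4 + 12*sin(p)^2 + 15*cos(p) + cos(3*p) - 4)^2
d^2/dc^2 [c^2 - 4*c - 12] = 2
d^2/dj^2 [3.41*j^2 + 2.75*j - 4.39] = 6.82000000000000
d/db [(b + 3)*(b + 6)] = 2*b + 9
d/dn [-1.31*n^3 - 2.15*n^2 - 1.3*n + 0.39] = -3.93*n^2 - 4.3*n - 1.3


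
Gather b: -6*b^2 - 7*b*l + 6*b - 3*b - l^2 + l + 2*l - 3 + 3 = -6*b^2 + b*(3 - 7*l) - l^2 + 3*l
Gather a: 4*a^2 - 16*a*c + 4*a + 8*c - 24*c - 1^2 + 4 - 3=4*a^2 + a*(4 - 16*c) - 16*c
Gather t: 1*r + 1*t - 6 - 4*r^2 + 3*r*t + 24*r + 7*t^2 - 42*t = -4*r^2 + 25*r + 7*t^2 + t*(3*r - 41) - 6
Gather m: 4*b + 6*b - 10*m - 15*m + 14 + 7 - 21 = 10*b - 25*m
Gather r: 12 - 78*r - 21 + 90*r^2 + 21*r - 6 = 90*r^2 - 57*r - 15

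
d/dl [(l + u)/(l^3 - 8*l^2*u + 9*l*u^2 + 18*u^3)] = (-2*l + 9*u)/(l^4 - 18*l^3*u + 117*l^2*u^2 - 324*l*u^3 + 324*u^4)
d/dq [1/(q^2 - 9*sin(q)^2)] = 2*(-q + 9*sin(2*q)/2)/(q^2 - 9*sin(q)^2)^2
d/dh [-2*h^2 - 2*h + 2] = -4*h - 2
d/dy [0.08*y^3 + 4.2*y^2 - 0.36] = y*(0.24*y + 8.4)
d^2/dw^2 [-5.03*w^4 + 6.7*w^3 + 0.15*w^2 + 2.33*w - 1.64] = -60.36*w^2 + 40.2*w + 0.3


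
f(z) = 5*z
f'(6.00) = 5.00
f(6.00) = 30.00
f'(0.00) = 5.00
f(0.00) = 0.00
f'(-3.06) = 5.00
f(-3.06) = -15.30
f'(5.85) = 5.00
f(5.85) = 29.25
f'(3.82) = 5.00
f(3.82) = 19.10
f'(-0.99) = 5.00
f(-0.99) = -4.95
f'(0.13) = 5.00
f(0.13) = 0.65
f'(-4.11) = 5.00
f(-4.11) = -20.55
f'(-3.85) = 5.00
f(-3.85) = -19.25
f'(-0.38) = 5.00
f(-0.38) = -1.90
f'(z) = 5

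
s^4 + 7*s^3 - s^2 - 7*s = s*(s - 1)*(s + 1)*(s + 7)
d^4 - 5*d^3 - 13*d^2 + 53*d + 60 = (d - 5)*(d - 4)*(d + 1)*(d + 3)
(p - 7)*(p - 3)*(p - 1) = p^3 - 11*p^2 + 31*p - 21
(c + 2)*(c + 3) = c^2 + 5*c + 6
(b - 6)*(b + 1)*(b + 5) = b^3 - 31*b - 30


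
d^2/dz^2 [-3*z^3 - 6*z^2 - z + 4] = -18*z - 12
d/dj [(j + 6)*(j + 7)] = 2*j + 13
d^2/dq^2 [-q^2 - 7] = -2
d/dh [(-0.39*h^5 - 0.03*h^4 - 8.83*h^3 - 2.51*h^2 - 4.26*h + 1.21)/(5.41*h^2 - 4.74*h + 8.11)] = (-6.3297*h^6 + 7.0698*h^5 - 63.1582*h^4 + 82.7352*h^3 - 179.8899*h^2 - 53.8044*h - 28.8132)/(29.2681*h^4 - 51.2868*h^3 + 110.2178*h^2 - 76.8828*h + 65.7721)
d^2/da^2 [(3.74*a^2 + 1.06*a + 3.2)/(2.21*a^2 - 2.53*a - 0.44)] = (52.177216*a^3 + 115.595376*a^2 - 101.168496*a + 46.277264)/(10.793861*a^6 - 37.070319*a^5 + 35.990955*a^4 - 1.433245*a^3 - 7.16562*a^2 - 1.469424*a - 0.085184)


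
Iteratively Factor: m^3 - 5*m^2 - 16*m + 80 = (m - 5)*(m^2 - 16) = (m - 5)*(m - 4)*(m + 4)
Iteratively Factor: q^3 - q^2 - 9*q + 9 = (q + 3)*(q^2 - 4*q + 3) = (q - 1)*(q + 3)*(q - 3)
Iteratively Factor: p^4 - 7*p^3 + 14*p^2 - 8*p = (p - 4)*(p^3 - 3*p^2 + 2*p) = (p - 4)*(p - 2)*(p^2 - p) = (p - 4)*(p - 2)*(p - 1)*(p)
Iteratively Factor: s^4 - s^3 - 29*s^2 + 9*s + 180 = (s - 5)*(s^3 + 4*s^2 - 9*s - 36) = (s - 5)*(s + 4)*(s^2 - 9) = (s - 5)*(s - 3)*(s + 4)*(s + 3)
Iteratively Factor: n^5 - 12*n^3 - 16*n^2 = (n + 2)*(n^4 - 2*n^3 - 8*n^2) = (n - 4)*(n + 2)*(n^3 + 2*n^2) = (n - 4)*(n + 2)^2*(n^2) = n*(n - 4)*(n + 2)^2*(n)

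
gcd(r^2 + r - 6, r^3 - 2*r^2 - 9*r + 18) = r^2 + r - 6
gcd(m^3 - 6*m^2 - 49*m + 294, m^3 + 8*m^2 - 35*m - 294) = m^2 + m - 42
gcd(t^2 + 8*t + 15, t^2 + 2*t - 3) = t + 3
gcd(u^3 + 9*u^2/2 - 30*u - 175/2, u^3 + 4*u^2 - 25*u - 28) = u + 7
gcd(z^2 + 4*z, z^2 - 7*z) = z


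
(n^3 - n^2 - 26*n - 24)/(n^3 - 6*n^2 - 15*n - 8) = (n^2 - 2*n - 24)/(n^2 - 7*n - 8)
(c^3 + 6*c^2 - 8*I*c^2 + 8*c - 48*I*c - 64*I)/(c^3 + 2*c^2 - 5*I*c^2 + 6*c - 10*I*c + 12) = (c^2 + c*(4 - 8*I) - 32*I)/(c^2 - 5*I*c + 6)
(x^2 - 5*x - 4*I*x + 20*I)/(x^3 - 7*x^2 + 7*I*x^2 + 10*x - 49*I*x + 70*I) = (x - 4*I)/(x^2 + x*(-2 + 7*I) - 14*I)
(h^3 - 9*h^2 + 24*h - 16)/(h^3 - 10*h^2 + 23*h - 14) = (h^2 - 8*h + 16)/(h^2 - 9*h + 14)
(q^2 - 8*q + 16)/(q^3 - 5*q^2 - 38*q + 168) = (q - 4)/(q^2 - q - 42)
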